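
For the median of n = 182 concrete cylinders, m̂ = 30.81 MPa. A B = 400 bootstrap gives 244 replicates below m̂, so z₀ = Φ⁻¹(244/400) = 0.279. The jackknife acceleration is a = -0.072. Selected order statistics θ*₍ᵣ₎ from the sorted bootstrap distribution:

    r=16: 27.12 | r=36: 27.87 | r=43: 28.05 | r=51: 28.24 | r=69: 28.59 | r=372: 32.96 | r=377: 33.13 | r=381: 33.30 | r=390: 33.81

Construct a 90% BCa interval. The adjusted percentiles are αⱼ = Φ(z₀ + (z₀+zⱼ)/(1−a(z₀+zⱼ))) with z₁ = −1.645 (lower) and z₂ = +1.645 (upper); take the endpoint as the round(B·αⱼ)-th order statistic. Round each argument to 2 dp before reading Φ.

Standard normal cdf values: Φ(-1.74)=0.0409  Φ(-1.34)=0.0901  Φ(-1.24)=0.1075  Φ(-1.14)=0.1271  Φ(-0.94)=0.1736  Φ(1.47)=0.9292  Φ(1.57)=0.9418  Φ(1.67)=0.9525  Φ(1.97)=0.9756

(28.05, 33.81)

Lower: z₀ + z₁ = 0.279 + (-1.645) = -1.366; 1 − a(z₀+z₁) = 1 − (-0.072)(-1.366) = 0.9016; argument = 0.279 + (-1.366)/0.9016 = -1.2360 → -1.24.
α₁ = Φ(-1.24) = 0.1075; rank = round(400 × 0.1075) = 43; θ*₍43₎ = 28.05.
Upper: z₀ + z₂ = 1.924; 1 − a(z₀+z₂) = 1.1385; argument = 1.9689 → 1.97; α₂ = 0.9756; rank = 390; θ*₍390₎ = 33.81.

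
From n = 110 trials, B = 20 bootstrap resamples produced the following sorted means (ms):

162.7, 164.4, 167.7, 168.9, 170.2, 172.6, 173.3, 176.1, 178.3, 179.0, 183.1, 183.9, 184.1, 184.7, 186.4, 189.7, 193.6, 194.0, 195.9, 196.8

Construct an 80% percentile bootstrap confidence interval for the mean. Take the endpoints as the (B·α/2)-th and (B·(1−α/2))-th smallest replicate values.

(164.4, 194.0)

α = 0.20; lower rank = 20 × 0.100 = 2; upper rank = 20 × 0.900 = 18.
The 2nd smallest replicate is 164.4; the 18th is 194.0.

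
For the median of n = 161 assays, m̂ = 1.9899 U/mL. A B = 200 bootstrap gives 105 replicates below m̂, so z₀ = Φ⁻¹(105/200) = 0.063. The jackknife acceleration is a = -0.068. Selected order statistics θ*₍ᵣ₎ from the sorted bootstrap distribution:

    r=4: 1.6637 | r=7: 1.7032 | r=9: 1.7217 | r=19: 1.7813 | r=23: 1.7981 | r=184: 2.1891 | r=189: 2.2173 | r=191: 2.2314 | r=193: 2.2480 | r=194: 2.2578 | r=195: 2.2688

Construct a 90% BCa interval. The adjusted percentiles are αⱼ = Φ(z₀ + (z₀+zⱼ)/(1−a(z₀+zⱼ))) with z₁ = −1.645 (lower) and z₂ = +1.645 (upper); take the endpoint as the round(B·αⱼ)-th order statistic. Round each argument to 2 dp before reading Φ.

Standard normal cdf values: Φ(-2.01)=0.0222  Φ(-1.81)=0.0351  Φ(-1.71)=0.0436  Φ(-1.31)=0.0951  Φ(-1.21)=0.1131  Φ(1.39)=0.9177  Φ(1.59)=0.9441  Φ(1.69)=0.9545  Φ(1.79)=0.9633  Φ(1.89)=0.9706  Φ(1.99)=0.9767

Lower: z₀ + z₁ = 0.063 + (-1.645) = -1.582; 1 − a(z₀+z₁) = 1 − (-0.068)(-1.582) = 0.8924; argument = 0.063 + (-1.582)/0.8924 = -1.7097 → -1.71.
α₁ = Φ(-1.71) = 0.0436; rank = round(200 × 0.0436) = 9; θ*₍9₎ = 1.7217.
Upper: z₀ + z₂ = 1.708; 1 − a(z₀+z₂) = 1.1161; argument = 1.5933 → 1.59; α₂ = 0.9441; rank = 189; θ*₍189₎ = 2.2173.

(1.7217, 2.2173)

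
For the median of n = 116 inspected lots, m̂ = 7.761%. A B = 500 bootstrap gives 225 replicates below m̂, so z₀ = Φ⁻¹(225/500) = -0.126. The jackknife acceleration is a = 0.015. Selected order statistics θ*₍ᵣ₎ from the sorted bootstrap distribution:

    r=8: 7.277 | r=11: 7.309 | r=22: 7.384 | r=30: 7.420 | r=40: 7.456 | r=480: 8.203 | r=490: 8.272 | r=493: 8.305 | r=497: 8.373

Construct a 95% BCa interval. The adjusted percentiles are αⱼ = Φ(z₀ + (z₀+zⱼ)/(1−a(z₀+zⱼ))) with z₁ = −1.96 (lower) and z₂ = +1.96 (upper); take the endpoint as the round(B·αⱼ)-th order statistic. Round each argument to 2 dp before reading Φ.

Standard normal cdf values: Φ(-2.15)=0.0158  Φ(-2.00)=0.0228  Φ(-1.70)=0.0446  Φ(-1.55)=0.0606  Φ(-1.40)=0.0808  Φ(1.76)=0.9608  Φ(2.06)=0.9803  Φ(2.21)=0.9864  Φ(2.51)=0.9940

Lower: z₀ + z₁ = -0.126 + (-1.960) = -2.086; 1 − a(z₀+z₁) = 1 − (0.015)(-2.086) = 1.0313; argument = -0.126 + (-2.086)/1.0313 = -2.1487 → -2.15.
α₁ = Φ(-2.15) = 0.0158; rank = round(500 × 0.0158) = 8; θ*₍8₎ = 7.277.
Upper: z₀ + z₂ = 1.834; 1 − a(z₀+z₂) = 0.9725; argument = 1.7599 → 1.76; α₂ = 0.9608; rank = 480; θ*₍480₎ = 8.203.

(7.277, 8.203)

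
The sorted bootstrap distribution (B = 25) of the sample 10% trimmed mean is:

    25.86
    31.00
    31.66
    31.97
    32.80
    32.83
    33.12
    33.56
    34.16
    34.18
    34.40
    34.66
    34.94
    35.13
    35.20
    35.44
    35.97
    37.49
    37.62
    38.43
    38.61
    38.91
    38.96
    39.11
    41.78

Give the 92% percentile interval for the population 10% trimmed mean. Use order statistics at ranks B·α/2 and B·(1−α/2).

α = 0.08; lower rank = 25 × 0.040 = 1; upper rank = 25 × 0.960 = 24.
The 1st smallest replicate is 25.86; the 24th is 39.11.

(25.86, 39.11)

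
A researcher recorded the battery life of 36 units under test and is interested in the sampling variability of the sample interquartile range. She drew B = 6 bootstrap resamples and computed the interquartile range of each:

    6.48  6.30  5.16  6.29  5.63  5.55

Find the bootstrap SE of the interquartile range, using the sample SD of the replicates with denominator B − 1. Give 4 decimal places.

Bootstrap SE is the standard deviation of the 6 replicate interquartile ranges.
Mean of replicates: (6.48 + 6.30 + 5.16 + 6.29 + 5.63 + 5.55) / 6 = 35.41000 / 6 = 5.90167
Sum of squared deviations: (+0.57833)² + (+0.39833)² + (−0.74167)² + (+0.38833)² + (−0.27167)² + (−0.35167)² = 1.39148
Variance = 1.39148 / 5 = 0.27830
SE* = √0.27830

SE* = 0.5275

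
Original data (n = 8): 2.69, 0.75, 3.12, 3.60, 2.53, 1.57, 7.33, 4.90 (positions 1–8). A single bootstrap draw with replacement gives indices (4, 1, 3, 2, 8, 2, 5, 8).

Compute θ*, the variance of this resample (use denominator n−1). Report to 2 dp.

θ* = 2.57

Resample values: 3.60, 2.69, 3.12, 0.75, 4.90, 0.75, 2.53, 4.90.
Mean = 2.9050; sum of squared deviations = 17.9642
s² = 17.9642 / 7 = 2.5663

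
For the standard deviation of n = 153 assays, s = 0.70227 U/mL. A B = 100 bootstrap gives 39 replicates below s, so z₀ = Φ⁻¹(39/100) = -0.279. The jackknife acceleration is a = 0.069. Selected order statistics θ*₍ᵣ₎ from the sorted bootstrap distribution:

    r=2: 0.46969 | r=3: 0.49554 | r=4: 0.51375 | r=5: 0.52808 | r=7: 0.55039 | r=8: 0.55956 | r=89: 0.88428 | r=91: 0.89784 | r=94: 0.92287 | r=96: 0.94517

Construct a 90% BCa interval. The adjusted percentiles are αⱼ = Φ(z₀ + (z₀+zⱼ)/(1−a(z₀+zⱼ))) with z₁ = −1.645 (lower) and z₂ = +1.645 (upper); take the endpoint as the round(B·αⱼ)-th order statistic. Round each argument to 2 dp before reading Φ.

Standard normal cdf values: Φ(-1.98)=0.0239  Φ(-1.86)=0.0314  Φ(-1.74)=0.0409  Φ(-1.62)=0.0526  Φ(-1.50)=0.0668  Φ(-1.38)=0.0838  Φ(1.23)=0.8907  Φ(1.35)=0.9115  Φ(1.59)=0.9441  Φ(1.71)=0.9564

(0.46969, 0.88428)

Lower: z₀ + z₁ = -0.279 + (-1.645) = -1.924; 1 − a(z₀+z₁) = 1 − (0.069)(-1.924) = 1.1328; argument = -0.279 + (-1.924)/1.1328 = -1.9775 → -1.98.
α₁ = Φ(-1.98) = 0.0239; rank = round(100 × 0.0239) = 2; θ*₍2₎ = 0.46969.
Upper: z₀ + z₂ = 1.366; 1 − a(z₀+z₂) = 0.9057; argument = 1.2291 → 1.23; α₂ = 0.8907; rank = 89; θ*₍89₎ = 0.88428.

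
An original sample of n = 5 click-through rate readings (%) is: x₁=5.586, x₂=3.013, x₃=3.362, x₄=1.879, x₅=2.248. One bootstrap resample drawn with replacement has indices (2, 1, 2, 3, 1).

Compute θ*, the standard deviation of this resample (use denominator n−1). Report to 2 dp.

Resample values: 3.013, 5.586, 3.013, 3.362, 5.586.
Mean = 4.1120; sum of squared deviations = 7.3235
s² = 7.3235 / 4 = 1.8309
s = √1.8309 = 1.35

θ* = 1.35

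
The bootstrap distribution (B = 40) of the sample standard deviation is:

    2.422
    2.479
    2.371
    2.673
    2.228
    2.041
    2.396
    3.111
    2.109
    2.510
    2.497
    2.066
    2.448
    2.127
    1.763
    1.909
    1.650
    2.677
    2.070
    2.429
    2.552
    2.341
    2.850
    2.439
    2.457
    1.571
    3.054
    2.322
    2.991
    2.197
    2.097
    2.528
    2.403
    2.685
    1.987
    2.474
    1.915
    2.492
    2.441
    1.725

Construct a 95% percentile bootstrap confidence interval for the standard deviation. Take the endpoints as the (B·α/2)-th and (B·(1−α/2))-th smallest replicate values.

(1.571, 3.054)

Sorted replicates: 1.571, 1.650, 1.725, 1.763, 1.909, 1.915, 1.987, 2.041, 2.066, 2.070, 2.097, 2.109, 2.127, 2.197, 2.228, 2.322, 2.341, 2.371, 2.396, 2.403, 2.422, 2.429, 2.439, 2.441, 2.448, 2.457, 2.474, 2.479, 2.492, 2.497, 2.510, 2.528, 2.552, 2.673, 2.677, 2.685, 2.850, 2.991, 3.054, 3.111
α = 0.05; lower rank = 40 × 0.025 = 1; upper rank = 40 × 0.975 = 39.
The 1st smallest replicate is 1.571; the 39th is 3.054.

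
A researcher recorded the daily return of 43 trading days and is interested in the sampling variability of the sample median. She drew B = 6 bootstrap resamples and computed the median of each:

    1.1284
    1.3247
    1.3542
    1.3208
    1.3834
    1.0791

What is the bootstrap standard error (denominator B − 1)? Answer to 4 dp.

Bootstrap SE is the standard deviation of the 6 replicate medians.
Mean of replicates: (1.1284 + 1.3247 + 1.3542 + 1.3208 + 1.3834 + 1.0791) / 6 = 7.590600 / 6 = 1.265100
Sum of squared deviations: (−0.136700)² + (+0.059600)² + (+0.089100)² + (+0.055700)² + (+0.118300)² + (−0.186000)² = 0.081871
Variance = 0.081871 / 5 = 0.016374
SE* = √0.016374

SE* = 0.1280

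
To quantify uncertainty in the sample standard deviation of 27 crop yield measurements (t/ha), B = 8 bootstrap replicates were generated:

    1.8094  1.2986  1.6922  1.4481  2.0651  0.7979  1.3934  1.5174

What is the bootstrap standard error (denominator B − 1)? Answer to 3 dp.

SE* = 0.378

Bootstrap SE is the standard deviation of the 8 replicate standard deviations.
Mean of replicates: (1.8094 + 1.2986 + 1.6922 + 1.4481 + 2.0651 + 0.7979 + 1.3934 + 1.5174) / 8 = 12.02210 / 8 = 1.50276
Sum of squared deviations: (+0.30664)² + (−0.20416)² + (+0.18944)² + (−0.05466)² + (+0.56234)² + (−0.70486)² + (−0.10936)² + (+0.01464)² = 0.99981
Variance = 0.99981 / 7 = 0.14283
SE* = √0.14283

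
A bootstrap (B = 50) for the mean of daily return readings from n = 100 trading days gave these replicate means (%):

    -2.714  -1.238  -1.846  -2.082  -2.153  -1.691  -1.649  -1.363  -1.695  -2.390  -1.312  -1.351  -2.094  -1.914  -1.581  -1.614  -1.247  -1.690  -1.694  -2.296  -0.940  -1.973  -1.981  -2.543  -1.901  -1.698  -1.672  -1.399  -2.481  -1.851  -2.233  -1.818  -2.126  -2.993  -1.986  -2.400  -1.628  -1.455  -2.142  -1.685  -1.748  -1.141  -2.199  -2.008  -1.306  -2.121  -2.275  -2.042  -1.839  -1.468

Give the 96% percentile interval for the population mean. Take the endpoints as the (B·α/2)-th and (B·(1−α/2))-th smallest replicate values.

Sorted replicates: -2.993, -2.714, -2.543, -2.481, -2.400, -2.390, -2.296, -2.275, -2.233, -2.199, -2.153, -2.142, -2.126, -2.121, -2.094, -2.082, -2.042, -2.008, -1.986, -1.981, -1.973, -1.914, -1.901, -1.851, -1.846, -1.839, -1.818, -1.748, -1.698, -1.695, -1.694, -1.691, -1.690, -1.685, -1.672, -1.649, -1.628, -1.614, -1.581, -1.468, -1.455, -1.399, -1.363, -1.351, -1.312, -1.306, -1.247, -1.238, -1.141, -0.940
α = 0.04; lower rank = 50 × 0.020 = 1; upper rank = 50 × 0.980 = 49.
The 1st smallest replicate is -2.993; the 49th is -1.141.

(-2.993, -1.141)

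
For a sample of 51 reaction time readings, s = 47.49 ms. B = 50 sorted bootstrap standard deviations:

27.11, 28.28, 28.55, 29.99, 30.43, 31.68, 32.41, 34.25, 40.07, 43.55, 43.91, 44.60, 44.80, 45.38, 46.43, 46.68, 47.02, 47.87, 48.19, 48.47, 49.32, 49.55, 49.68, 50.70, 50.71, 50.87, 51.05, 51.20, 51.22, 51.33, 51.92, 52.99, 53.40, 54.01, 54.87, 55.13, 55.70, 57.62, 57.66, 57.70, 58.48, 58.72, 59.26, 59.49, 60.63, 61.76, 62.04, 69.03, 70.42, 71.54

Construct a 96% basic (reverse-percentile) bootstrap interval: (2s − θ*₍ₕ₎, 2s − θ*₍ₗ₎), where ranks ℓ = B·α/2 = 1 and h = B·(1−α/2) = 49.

Percentile endpoints at ranks 1 and 49: θ*₍1₎ = 27.11, θ*₍49₎ = 70.42.
Basic interval reflects these around s:
  lower = 2 × 47.49 − 70.42 = 24.56
  upper = 2 × 47.49 − 27.11 = 67.87

(24.56, 67.87)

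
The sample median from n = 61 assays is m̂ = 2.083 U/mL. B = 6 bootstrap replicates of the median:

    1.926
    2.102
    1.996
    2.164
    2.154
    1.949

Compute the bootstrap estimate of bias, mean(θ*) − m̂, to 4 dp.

bias = −0.0345

mean(θ*) = (1.926 + 2.102 + 1.996 + 2.164 + 2.154 + 1.949) / 6 = 2.04850
bias = 2.04850 − 2.083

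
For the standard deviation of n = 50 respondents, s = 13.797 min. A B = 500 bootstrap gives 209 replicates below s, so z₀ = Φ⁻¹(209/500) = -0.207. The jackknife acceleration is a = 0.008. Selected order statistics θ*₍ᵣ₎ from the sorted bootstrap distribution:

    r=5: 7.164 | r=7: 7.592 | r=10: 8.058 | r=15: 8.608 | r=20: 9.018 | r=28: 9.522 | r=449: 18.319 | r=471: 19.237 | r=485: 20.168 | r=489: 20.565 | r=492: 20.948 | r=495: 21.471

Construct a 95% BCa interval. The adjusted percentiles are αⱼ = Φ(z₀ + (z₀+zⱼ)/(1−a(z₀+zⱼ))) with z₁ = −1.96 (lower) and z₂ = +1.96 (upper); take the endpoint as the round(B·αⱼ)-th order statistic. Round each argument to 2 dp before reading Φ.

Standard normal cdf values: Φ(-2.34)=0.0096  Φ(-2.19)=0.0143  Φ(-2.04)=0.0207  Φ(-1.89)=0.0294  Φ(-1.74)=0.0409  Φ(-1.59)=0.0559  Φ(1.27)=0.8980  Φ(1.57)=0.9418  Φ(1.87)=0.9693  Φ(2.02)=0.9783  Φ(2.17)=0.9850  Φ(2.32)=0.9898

(7.164, 19.237)

Lower: z₀ + z₁ = -0.207 + (-1.960) = -2.167; 1 − a(z₀+z₁) = 1 − (0.008)(-2.167) = 1.0173; argument = -0.207 + (-2.167)/1.0173 = -2.3371 → -2.34.
α₁ = Φ(-2.34) = 0.0096; rank = round(500 × 0.0096) = 5; θ*₍5₎ = 7.164.
Upper: z₀ + z₂ = 1.753; 1 − a(z₀+z₂) = 0.9860; argument = 1.5709 → 1.57; α₂ = 0.9418; rank = 471; θ*₍471₎ = 19.237.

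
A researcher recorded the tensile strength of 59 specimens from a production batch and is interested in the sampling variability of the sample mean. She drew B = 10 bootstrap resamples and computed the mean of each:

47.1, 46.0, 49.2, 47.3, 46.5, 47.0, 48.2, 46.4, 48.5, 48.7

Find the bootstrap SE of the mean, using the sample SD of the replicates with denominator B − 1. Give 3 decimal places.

SE* = 1.092

Bootstrap SE is the standard deviation of the 10 replicate means.
Mean of replicates: (47.1 + 46.0 + 49.2 + 47.3 + 46.5 + 47.0 + 48.2 + 46.4 + 48.5 + 48.7) / 10 = 474.9000 / 10 = 47.4900
Sum of squared deviations: (−0.3900)² + (−1.4900)² + (+1.7100)² + (−0.1900)² + (−0.9900)² + (−0.4900)² + (+0.7100)² + (−1.0900)² + (+1.0100)² + (+1.2100)² = 10.7290
Variance = 10.7290 / 9 = 1.1921
SE* = √1.1921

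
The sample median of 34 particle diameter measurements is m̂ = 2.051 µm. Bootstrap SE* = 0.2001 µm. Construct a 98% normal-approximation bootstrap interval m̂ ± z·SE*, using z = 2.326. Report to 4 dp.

(1.5856, 2.5164)

Margin = 2.326 × 0.2001 = 0.46543
Interval: 2.051 ± 0.46543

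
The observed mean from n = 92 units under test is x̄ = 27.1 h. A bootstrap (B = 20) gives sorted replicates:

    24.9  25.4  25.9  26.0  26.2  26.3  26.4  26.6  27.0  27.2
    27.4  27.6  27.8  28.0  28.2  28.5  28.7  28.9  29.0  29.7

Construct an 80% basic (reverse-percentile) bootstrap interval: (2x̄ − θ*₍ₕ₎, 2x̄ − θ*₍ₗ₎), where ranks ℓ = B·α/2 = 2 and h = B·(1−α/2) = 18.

Percentile endpoints at ranks 2 and 18: θ*₍2₎ = 25.4, θ*₍18₎ = 28.9.
Basic interval reflects these around x̄:
  lower = 2 × 27.1 − 28.9 = 25.3
  upper = 2 × 27.1 − 25.4 = 28.8

(25.3, 28.8)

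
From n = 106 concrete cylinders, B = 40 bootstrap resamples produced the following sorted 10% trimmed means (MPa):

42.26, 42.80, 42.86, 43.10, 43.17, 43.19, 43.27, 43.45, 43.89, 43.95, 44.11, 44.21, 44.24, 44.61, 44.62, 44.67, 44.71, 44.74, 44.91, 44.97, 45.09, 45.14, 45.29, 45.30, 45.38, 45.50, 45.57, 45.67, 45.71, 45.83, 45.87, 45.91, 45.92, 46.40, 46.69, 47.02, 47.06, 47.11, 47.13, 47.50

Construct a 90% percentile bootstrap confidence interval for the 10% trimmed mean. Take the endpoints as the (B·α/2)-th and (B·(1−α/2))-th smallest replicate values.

α = 0.10; lower rank = 40 × 0.050 = 2; upper rank = 40 × 0.950 = 38.
The 2nd smallest replicate is 42.80; the 38th is 47.11.

(42.80, 47.11)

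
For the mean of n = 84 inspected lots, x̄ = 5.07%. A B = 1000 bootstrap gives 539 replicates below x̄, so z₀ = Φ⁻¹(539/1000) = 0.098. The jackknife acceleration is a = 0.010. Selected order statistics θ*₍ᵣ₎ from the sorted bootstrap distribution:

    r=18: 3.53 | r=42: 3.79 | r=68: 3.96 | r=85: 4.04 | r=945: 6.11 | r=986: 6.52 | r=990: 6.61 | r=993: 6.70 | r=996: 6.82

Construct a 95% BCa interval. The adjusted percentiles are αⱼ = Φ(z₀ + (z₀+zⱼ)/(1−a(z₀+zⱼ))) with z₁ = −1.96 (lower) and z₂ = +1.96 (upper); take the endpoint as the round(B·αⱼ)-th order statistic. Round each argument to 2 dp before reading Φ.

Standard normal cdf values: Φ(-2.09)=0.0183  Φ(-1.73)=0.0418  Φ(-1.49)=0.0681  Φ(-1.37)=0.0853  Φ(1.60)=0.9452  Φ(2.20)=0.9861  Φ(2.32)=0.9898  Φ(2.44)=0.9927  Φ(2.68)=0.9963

Lower: z₀ + z₁ = 0.098 + (-1.960) = -1.862; 1 − a(z₀+z₁) = 1 − (0.010)(-1.862) = 1.0186; argument = 0.098 + (-1.862)/1.0186 = -1.7300 → -1.73.
α₁ = Φ(-1.73) = 0.0418; rank = round(1000 × 0.0418) = 42; θ*₍42₎ = 3.79.
Upper: z₀ + z₂ = 2.058; 1 − a(z₀+z₂) = 0.9794; argument = 2.1992 → 2.20; α₂ = 0.9861; rank = 986; θ*₍986₎ = 6.52.

(3.79, 6.52)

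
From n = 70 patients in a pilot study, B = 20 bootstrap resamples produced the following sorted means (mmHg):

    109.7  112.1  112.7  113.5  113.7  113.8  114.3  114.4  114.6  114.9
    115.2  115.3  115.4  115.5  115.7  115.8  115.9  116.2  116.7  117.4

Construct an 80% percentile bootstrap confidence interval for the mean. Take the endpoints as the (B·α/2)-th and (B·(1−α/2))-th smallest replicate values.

(112.1, 116.2)

α = 0.20; lower rank = 20 × 0.100 = 2; upper rank = 20 × 0.900 = 18.
The 2nd smallest replicate is 112.1; the 18th is 116.2.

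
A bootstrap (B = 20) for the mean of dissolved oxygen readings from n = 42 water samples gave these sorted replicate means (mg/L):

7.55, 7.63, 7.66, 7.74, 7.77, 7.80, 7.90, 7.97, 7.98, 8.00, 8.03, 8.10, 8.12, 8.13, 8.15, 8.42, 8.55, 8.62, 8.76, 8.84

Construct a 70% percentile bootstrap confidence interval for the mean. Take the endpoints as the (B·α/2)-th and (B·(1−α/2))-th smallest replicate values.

α = 0.30; lower rank = 20 × 0.150 = 3; upper rank = 20 × 0.850 = 17.
The 3rd smallest replicate is 7.66; the 17th is 8.55.

(7.66, 8.55)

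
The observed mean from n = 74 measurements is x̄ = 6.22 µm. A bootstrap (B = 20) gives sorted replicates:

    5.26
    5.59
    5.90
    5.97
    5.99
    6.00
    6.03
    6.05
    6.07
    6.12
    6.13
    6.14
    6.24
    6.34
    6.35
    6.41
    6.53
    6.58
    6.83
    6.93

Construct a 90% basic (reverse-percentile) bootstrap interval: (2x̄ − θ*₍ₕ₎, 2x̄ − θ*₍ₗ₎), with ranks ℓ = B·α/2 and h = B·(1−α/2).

Percentile endpoints at ranks 1 and 19: θ*₍1₎ = 5.26, θ*₍19₎ = 6.83.
Basic interval reflects these around x̄:
  lower = 2 × 6.22 − 6.83 = 5.61
  upper = 2 × 6.22 − 5.26 = 7.18

(5.61, 7.18)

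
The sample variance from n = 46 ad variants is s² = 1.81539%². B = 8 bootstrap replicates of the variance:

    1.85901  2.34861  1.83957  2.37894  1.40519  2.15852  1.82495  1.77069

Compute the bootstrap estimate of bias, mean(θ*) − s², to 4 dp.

bias = +0.1328

mean(θ*) = (1.85901 + 2.34861 + 1.83957 + 2.37894 + 1.40519 + 2.15852 + 1.82495 + 1.77069) / 8 = 1.94819
bias = 1.94819 − 1.81539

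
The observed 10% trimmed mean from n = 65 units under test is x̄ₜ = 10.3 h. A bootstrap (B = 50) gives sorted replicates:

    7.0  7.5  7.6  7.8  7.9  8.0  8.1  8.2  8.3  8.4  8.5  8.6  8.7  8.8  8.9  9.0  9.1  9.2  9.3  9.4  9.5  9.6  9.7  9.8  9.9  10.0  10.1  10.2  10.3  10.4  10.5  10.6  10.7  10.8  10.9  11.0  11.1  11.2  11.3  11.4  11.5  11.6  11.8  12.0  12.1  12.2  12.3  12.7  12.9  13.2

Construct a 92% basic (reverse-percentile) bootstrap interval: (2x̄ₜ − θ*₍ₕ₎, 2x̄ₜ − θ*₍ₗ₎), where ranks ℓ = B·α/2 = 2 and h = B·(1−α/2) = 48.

(7.9, 13.1)

Percentile endpoints at ranks 2 and 48: θ*₍2₎ = 7.5, θ*₍48₎ = 12.7.
Basic interval reflects these around x̄ₜ:
  lower = 2 × 10.3 − 12.7 = 7.9
  upper = 2 × 10.3 − 7.5 = 13.1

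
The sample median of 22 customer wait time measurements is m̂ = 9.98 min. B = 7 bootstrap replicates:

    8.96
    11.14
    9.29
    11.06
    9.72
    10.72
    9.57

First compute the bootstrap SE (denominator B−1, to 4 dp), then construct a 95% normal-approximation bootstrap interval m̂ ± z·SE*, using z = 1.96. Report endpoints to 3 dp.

(8.234, 11.726)

Mean of replicates = 10.0657; sum of squared deviations = 4.7604; SE* = √(4.7604/6) = 0.8907
Margin = 1.96 × 0.8907 = 1.7458
Interval: 9.98 ± 1.7458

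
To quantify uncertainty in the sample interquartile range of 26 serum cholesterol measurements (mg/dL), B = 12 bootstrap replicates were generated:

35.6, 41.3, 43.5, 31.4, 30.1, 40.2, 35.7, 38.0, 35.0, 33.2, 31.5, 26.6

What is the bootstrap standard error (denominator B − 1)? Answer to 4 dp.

Bootstrap SE is the standard deviation of the 12 replicate interquartile ranges.
Mean of replicates: (35.6 + 41.3 + 43.5 + 31.4 + 30.1 + 40.2 + 35.7 + 38.0 + 35.0 + 33.2 + 31.5 + 26.6) / 12 = 422.10000 / 12 = 35.17500
Sum of squared deviations: (+0.42500)² + (+6.12500)² + (+8.32500)² + (−3.77500)² + (−5.07500)² + (+5.02500)² + (+0.52500)² + (+2.82500)² + (−0.17500)² + (−1.97500)² + (−3.67500)² + (−8.57500)² = 271.48250
Variance = 271.48250 / 11 = 24.68023
SE* = √24.68023

SE* = 4.9679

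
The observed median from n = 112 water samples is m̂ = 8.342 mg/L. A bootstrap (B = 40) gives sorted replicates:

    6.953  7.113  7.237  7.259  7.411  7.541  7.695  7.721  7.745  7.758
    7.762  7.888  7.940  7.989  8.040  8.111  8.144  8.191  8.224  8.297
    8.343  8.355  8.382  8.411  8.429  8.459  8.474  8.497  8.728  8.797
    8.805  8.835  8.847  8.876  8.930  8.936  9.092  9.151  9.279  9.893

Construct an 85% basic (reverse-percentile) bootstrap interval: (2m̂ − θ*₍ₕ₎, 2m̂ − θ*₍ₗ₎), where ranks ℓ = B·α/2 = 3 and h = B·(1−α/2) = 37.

(7.592, 9.447)

Percentile endpoints at ranks 3 and 37: θ*₍3₎ = 7.237, θ*₍37₎ = 9.092.
Basic interval reflects these around m̂:
  lower = 2 × 8.342 − 9.092 = 7.592
  upper = 2 × 8.342 − 7.237 = 9.447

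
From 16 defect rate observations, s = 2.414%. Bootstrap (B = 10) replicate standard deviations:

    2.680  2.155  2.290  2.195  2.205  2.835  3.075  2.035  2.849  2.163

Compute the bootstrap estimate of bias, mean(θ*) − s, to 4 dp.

bias = +0.0342

mean(θ*) = (2.680 + 2.155 + 2.290 + 2.195 + 2.205 + 2.835 + 3.075 + 2.035 + 2.849 + 2.163) / 10 = 2.44820
bias = 2.44820 − 2.414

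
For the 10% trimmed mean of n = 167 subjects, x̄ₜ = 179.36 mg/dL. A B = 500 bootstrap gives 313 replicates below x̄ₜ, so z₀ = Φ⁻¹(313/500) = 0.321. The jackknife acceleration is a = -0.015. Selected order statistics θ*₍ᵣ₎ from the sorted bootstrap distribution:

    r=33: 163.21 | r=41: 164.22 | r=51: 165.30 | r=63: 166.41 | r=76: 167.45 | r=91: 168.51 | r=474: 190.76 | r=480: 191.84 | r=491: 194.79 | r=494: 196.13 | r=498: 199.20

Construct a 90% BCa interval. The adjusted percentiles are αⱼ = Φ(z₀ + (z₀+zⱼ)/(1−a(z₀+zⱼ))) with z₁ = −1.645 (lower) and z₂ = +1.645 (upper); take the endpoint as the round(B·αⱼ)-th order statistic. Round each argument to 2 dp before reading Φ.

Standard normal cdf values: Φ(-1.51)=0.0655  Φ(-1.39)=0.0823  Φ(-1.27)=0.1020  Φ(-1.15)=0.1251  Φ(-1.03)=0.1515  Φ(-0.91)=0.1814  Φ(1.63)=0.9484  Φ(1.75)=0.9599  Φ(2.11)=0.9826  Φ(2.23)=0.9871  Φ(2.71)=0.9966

Lower: z₀ + z₁ = 0.321 + (-1.645) = -1.324; 1 − a(z₀+z₁) = 1 − (-0.015)(-1.324) = 0.9801; argument = 0.321 + (-1.324)/0.9801 = -1.0298 → -1.03.
α₁ = Φ(-1.03) = 0.1515; rank = round(500 × 0.1515) = 76; θ*₍76₎ = 167.45.
Upper: z₀ + z₂ = 1.966; 1 − a(z₀+z₂) = 1.0295; argument = 2.2307 → 2.23; α₂ = 0.9871; rank = 494; θ*₍494₎ = 196.13.

(167.45, 196.13)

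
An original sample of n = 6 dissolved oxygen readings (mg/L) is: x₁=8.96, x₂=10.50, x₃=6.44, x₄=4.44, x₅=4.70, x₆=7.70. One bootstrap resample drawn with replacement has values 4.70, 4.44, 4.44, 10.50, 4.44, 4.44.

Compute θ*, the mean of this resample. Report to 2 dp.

Mean = (4.70 + 4.44 + 4.44 + 10.50 + 4.44 + 4.44) / 6 = 32.960 / 6 = 5.49

θ* = 5.49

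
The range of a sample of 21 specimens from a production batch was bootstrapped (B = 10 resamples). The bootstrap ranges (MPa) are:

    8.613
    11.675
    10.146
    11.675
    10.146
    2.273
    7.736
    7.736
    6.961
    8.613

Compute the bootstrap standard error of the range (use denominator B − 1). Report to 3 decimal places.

SE* = 2.746

Bootstrap SE is the standard deviation of the 10 replicate ranges.
Mean of replicates: (8.613 + 11.675 + 10.146 + 11.675 + 10.146 + 2.273 + 7.736 + 7.736 + 6.961 + 8.613) / 10 = 85.5740 / 10 = 8.5574
Sum of squared deviations: (+0.0556)² + (+3.1176)² + (+1.5886)² + (+3.1176)² + (+1.5886)² + (−6.2844)² + (−0.8214)² + (−0.8214)² + (−1.5964)² + (+0.0556)² = 67.8839
Variance = 67.8839 / 9 = 7.5427
SE* = √7.5427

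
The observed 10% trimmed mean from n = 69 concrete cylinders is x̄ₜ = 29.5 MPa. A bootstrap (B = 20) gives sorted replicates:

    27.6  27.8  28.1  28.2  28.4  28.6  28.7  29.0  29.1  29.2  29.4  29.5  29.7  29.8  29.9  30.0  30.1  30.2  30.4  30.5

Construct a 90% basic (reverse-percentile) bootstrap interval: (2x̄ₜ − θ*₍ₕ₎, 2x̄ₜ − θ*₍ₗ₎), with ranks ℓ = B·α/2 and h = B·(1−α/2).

Percentile endpoints at ranks 1 and 19: θ*₍1₎ = 27.6, θ*₍19₎ = 30.4.
Basic interval reflects these around x̄ₜ:
  lower = 2 × 29.5 − 30.4 = 28.6
  upper = 2 × 29.5 − 27.6 = 31.4

(28.6, 31.4)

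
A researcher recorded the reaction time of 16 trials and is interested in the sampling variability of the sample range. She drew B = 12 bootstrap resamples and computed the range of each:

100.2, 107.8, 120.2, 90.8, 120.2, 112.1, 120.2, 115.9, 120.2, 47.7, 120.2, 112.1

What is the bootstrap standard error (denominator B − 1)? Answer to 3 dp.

Bootstrap SE is the standard deviation of the 12 replicate ranges.
Mean of replicates: (100.2 + 107.8 + 120.2 + 90.8 + 120.2 + 112.1 + 120.2 + 115.9 + 120.2 + 47.7 + 120.2 + 112.1) / 12 = 1287.6000 / 12 = 107.3000
Sum of squared deviations: (−7.1000)² + (+0.5000)² + (+12.9000)² + (−16.5000)² + (+12.9000)² + (+4.8000)² + (+12.9000)² + (+8.6000)² + (+12.9000)² + (−59.6000)² + (+12.9000)² + (+4.8000)² = 4827.1600
Variance = 4827.1600 / 11 = 438.8327
SE* = √438.8327

SE* = 20.948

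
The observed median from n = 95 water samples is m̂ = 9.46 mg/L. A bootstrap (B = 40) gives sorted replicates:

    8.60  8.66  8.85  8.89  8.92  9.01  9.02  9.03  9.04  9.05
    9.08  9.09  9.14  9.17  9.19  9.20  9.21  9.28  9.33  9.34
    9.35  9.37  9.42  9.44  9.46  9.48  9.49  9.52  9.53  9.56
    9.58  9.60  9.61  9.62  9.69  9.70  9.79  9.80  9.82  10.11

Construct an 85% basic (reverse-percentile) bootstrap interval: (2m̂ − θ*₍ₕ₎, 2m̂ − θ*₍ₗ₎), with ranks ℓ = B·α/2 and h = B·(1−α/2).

Percentile endpoints at ranks 3 and 37: θ*₍3₎ = 8.85, θ*₍37₎ = 9.79.
Basic interval reflects these around m̂:
  lower = 2 × 9.46 − 9.79 = 9.13
  upper = 2 × 9.46 − 8.85 = 10.07

(9.13, 10.07)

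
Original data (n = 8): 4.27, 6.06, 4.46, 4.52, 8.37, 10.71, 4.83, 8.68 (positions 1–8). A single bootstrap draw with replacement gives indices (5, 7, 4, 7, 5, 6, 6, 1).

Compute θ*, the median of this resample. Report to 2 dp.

θ* = 6.60

Resample values: 8.37, 4.83, 4.52, 4.83, 8.37, 10.71, 10.71, 4.27.
Sorted: 4.27, 4.52, 4.83, 4.83, 8.37, 8.37, 10.71, 10.71
Median = average of the two middle values = 6.60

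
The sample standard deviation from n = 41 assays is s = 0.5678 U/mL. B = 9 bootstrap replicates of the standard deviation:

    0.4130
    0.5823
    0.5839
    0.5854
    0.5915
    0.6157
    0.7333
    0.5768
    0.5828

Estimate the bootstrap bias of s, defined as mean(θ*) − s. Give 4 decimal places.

bias = +0.0172

mean(θ*) = (0.4130 + 0.5823 + 0.5839 + 0.5854 + 0.5915 + 0.6157 + 0.7333 + 0.5768 + 0.5828) / 9 = 0.58497
bias = 0.58497 − 0.5678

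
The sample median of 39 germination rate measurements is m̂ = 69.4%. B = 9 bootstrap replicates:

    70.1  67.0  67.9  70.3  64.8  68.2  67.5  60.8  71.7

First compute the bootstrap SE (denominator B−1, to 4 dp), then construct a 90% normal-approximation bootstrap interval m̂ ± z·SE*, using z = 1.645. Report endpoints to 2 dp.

Mean of replicates = 67.5889; sum of squared deviations = 85.2489; SE* = √(85.2489/8) = 3.2644
Margin = 1.645 × 3.2644 = 5.370
Interval: 69.4 ± 5.370

(64.03, 74.77)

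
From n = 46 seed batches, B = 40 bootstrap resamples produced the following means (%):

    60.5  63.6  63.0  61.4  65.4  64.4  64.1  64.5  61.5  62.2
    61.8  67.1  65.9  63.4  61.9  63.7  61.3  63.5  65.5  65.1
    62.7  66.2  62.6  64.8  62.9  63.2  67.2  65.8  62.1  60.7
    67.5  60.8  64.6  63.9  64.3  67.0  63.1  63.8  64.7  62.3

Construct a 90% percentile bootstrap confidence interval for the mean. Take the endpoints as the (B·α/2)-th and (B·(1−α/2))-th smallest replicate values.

(60.7, 67.1)

Sorted replicates: 60.5, 60.7, 60.8, 61.3, 61.4, 61.5, 61.8, 61.9, 62.1, 62.2, 62.3, 62.6, 62.7, 62.9, 63.0, 63.1, 63.2, 63.4, 63.5, 63.6, 63.7, 63.8, 63.9, 64.1, 64.3, 64.4, 64.5, 64.6, 64.7, 64.8, 65.1, 65.4, 65.5, 65.8, 65.9, 66.2, 67.0, 67.1, 67.2, 67.5
α = 0.10; lower rank = 40 × 0.050 = 2; upper rank = 40 × 0.950 = 38.
The 2nd smallest replicate is 60.7; the 38th is 67.1.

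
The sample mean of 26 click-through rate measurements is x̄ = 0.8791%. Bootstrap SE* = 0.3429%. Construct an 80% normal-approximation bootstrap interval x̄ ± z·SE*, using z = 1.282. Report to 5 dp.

(0.43950, 1.31870)

Margin = 1.282 × 0.3429 = 0.439598
Interval: 0.8791 ± 0.439598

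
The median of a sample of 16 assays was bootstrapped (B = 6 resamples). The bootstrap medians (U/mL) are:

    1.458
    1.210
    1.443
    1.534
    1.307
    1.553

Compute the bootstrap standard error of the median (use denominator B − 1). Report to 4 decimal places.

SE* = 0.1338

Bootstrap SE is the standard deviation of the 6 replicate medians.
Mean of replicates: (1.458 + 1.210 + 1.443 + 1.534 + 1.307 + 1.553) / 6 = 8.50500 / 6 = 1.41750
Sum of squared deviations: (+0.04050)² + (−0.20750)² + (+0.02550)² + (+0.11650)² + (−0.11050)² + (+0.13550)² = 0.08949
Variance = 0.08949 / 5 = 0.01790
SE* = √0.01790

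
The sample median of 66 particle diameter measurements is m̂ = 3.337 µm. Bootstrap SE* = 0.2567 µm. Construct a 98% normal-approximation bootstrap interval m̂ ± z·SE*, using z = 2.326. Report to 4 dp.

Margin = 2.326 × 0.2567 = 0.59708
Interval: 3.337 ± 0.59708

(2.7399, 3.9341)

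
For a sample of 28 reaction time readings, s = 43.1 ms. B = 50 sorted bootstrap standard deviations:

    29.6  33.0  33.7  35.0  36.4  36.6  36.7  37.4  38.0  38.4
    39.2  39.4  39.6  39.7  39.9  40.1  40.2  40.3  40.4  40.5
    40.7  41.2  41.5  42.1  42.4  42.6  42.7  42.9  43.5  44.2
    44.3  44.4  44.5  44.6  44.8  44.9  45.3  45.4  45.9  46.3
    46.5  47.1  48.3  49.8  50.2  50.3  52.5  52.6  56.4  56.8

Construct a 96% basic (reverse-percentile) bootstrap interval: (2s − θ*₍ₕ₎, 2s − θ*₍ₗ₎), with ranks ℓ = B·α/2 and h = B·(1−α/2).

Percentile endpoints at ranks 1 and 49: θ*₍1₎ = 29.6, θ*₍49₎ = 56.4.
Basic interval reflects these around s:
  lower = 2 × 43.1 − 56.4 = 29.8
  upper = 2 × 43.1 − 29.6 = 56.6

(29.8, 56.6)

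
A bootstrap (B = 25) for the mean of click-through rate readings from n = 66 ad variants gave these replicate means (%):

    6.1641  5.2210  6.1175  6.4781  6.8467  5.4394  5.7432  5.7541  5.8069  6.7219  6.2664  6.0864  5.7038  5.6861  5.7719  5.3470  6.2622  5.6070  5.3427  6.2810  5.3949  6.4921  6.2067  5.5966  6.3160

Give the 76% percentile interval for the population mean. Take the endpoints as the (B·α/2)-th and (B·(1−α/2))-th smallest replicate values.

Sorted replicates: 5.2210, 5.3427, 5.3470, 5.3949, 5.4394, 5.5966, 5.6070, 5.6861, 5.7038, 5.7432, 5.7541, 5.7719, 5.8069, 6.0864, 6.1175, 6.1641, 6.2067, 6.2622, 6.2664, 6.2810, 6.3160, 6.4781, 6.4921, 6.7219, 6.8467
α = 0.24; lower rank = 25 × 0.120 = 3; upper rank = 25 × 0.880 = 22.
The 3rd smallest replicate is 5.3470; the 22nd is 6.4781.

(5.3470, 6.4781)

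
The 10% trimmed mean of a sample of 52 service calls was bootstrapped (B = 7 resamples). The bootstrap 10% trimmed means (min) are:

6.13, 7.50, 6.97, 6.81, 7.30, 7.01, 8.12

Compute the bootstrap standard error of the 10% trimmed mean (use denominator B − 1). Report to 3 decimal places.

Bootstrap SE is the standard deviation of the 7 replicate 10% trimmed means.
Mean of replicates: (6.13 + 7.50 + 6.97 + 6.81 + 7.30 + 7.01 + 8.12) / 7 = 49.8400 / 7 = 7.1200
Sum of squared deviations: (−0.9900)² + (+0.3800)² + (−0.1500)² + (−0.3100)² + (+0.1800)² + (−0.1100)² + (+1.0000)² = 2.2876
Variance = 2.2876 / 6 = 0.3813
SE* = √0.3813

SE* = 0.617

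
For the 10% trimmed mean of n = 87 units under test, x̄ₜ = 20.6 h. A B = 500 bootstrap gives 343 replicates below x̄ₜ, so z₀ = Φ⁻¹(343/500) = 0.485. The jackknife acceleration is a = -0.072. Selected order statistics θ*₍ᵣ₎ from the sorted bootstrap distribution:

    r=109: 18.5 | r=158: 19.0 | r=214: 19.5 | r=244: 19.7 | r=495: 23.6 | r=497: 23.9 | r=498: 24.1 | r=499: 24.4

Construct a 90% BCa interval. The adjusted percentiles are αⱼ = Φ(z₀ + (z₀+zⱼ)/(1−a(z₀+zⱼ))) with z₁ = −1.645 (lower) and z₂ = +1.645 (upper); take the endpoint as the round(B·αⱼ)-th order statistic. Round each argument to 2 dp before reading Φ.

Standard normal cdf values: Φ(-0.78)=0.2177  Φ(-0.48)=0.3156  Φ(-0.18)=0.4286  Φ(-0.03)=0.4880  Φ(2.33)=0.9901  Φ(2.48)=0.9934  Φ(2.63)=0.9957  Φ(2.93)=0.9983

Lower: z₀ + z₁ = 0.485 + (-1.645) = -1.160; 1 − a(z₀+z₁) = 1 − (-0.072)(-1.160) = 0.9165; argument = 0.485 + (-1.160)/0.9165 = -0.7807 → -0.78.
α₁ = Φ(-0.78) = 0.2177; rank = round(500 × 0.2177) = 109; θ*₍109₎ = 18.5.
Upper: z₀ + z₂ = 2.130; 1 − a(z₀+z₂) = 1.1534; argument = 2.3318 → 2.33; α₂ = 0.9901; rank = 495; θ*₍495₎ = 23.6.

(18.5, 23.6)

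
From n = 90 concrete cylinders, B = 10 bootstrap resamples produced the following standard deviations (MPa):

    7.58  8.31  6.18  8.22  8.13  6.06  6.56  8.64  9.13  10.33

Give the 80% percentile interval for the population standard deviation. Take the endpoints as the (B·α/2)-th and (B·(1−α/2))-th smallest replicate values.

(6.06, 9.13)

Sorted replicates: 6.06, 6.18, 6.56, 7.58, 8.13, 8.22, 8.31, 8.64, 9.13, 10.33
α = 0.20; lower rank = 10 × 0.100 = 1; upper rank = 10 × 0.900 = 9.
The 1st smallest replicate is 6.06; the 9th is 9.13.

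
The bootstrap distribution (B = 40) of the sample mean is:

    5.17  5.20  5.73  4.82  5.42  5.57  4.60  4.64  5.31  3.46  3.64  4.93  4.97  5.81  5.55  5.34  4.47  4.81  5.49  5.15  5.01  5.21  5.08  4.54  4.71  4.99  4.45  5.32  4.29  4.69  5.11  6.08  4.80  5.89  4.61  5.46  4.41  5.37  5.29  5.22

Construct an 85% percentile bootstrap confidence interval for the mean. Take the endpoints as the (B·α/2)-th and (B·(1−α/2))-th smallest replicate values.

(4.29, 5.73)

Sorted replicates: 3.46, 3.64, 4.29, 4.41, 4.45, 4.47, 4.54, 4.60, 4.61, 4.64, 4.69, 4.71, 4.80, 4.81, 4.82, 4.93, 4.97, 4.99, 5.01, 5.08, 5.11, 5.15, 5.17, 5.20, 5.21, 5.22, 5.29, 5.31, 5.32, 5.34, 5.37, 5.42, 5.46, 5.49, 5.55, 5.57, 5.73, 5.81, 5.89, 6.08
α = 0.15; lower rank = 40 × 0.075 = 3; upper rank = 40 × 0.925 = 37.
The 3rd smallest replicate is 4.29; the 37th is 5.73.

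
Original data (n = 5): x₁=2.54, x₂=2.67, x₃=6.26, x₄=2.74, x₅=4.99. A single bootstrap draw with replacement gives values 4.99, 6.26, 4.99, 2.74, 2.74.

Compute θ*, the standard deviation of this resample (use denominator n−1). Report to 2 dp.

Mean = 4.3440; sum of squared deviations = 9.6513
s² = 9.6513 / 4 = 2.4128
s = √2.4128 = 1.55

θ* = 1.55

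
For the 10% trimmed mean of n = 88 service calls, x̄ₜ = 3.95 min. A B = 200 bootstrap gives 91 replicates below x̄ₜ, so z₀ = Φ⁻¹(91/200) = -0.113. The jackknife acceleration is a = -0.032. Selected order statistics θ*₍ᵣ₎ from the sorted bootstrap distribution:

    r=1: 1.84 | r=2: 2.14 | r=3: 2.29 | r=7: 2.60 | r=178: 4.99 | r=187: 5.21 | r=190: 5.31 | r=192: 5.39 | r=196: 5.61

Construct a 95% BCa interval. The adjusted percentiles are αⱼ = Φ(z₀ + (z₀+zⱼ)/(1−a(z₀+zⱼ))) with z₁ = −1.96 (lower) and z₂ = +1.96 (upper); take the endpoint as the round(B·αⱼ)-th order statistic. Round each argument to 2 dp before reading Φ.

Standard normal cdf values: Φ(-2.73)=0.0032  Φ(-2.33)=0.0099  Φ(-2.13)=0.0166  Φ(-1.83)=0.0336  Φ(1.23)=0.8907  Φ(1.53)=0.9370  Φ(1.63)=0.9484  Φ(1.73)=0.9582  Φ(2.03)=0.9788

Lower: z₀ + z₁ = -0.113 + (-1.960) = -2.073; 1 − a(z₀+z₁) = 1 − (-0.032)(-2.073) = 0.9337; argument = -0.113 + (-2.073)/0.9337 = -2.3333 → -2.33.
α₁ = Φ(-2.33) = 0.0099; rank = round(200 × 0.0099) = 2; θ*₍2₎ = 2.14.
Upper: z₀ + z₂ = 1.847; 1 − a(z₀+z₂) = 1.0591; argument = 1.6309 → 1.63; α₂ = 0.9484; rank = 190; θ*₍190₎ = 5.31.

(2.14, 5.31)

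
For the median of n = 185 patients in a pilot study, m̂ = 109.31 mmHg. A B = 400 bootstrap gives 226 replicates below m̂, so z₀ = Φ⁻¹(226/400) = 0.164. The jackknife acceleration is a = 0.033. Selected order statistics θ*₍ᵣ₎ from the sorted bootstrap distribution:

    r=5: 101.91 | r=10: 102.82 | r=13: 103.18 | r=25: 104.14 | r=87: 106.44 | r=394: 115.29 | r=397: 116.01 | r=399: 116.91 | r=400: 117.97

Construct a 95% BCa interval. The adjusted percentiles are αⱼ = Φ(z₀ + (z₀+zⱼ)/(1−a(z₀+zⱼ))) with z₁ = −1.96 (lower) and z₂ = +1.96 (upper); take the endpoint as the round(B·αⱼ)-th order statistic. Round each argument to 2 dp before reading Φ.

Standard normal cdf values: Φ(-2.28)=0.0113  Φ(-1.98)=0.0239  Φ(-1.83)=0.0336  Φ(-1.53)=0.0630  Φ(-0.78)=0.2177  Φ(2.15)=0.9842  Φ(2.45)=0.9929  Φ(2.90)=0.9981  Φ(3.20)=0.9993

Lower: z₀ + z₁ = 0.164 + (-1.960) = -1.796; 1 − a(z₀+z₁) = 1 − (0.033)(-1.796) = 1.0593; argument = 0.164 + (-1.796)/1.0593 = -1.5315 → -1.53.
α₁ = Φ(-1.53) = 0.0630; rank = round(400 × 0.0630) = 25; θ*₍25₎ = 104.14.
Upper: z₀ + z₂ = 2.124; 1 − a(z₀+z₂) = 0.9299; argument = 2.4481 → 2.45; α₂ = 0.9929; rank = 397; θ*₍397₎ = 116.01.

(104.14, 116.01)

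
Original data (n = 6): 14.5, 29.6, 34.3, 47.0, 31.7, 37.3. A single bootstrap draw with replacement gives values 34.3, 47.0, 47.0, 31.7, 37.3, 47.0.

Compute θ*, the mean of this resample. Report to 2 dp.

θ* = 40.72

Mean = (34.3 + 47.0 + 47.0 + 31.7 + 37.3 + 47.0) / 6 = 244.30 / 6 = 40.72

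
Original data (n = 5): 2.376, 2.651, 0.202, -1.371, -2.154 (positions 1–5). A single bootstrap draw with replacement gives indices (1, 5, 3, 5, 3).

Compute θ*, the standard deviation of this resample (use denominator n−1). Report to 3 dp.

Resample values: 2.376, -2.154, 0.202, -2.154, 0.202.
Mean = -0.3056; sum of squared deviations = 14.5395
s² = 14.5395 / 4 = 3.6349
s = √3.6349 = 1.907

θ* = 1.907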